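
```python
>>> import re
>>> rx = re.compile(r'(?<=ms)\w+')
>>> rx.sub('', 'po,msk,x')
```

The lookaround is zero-width — it requires the adjacent text to match without consuming it, so the asserted text isn't part of the match.
Every occurrence is swapped for ''.

'po,ms,x'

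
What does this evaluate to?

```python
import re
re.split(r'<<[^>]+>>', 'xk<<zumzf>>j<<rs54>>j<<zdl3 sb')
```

['xk', 'j', 'j<<zdl3 sb']

The string is cut at each match, leaving 3 pieces.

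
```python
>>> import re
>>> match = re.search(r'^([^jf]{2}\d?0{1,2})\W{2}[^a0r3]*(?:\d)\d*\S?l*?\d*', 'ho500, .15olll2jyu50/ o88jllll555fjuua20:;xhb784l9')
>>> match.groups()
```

This matches anchored at the start of the string; then exactly 2 of any character except [jf], then optionally a digit, then 1 to 2 of the literal '0' (captured); then exactly 2 of a non-word character, then zero or more of any character except [a0r3]; then a digit (non-capturing group); then zero or more of a digit; then optionally a non-whitespace character, then zero or more of the literal 'l' (lazy), then zero or more of a digit.
Unlike `match`, `search` isn't anchored — it looks for the pattern anywhere in the string.
The match spans [0:21] → 'ho500, .15olll2jyu50/'.
Captured: group 1 = 'ho500'.

('ho500',)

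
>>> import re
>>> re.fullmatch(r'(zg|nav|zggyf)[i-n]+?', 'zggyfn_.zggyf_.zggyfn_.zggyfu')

`re.fullmatch` requires the pattern to consume the entire string.
Here the pattern can't cover the whole string, so the call returns None.

None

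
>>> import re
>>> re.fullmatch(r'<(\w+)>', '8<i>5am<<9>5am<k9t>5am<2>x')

None

`re.fullmatch` requires the pattern to consume the entire string.
Here the string isn't matched end-to-end, so the call returns None.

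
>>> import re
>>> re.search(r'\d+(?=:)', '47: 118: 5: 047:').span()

Lookahead/lookbehind check context without consuming it, so the matched span excludes the asserted characters.
`search` walks the string left to right and returns the first match it finds.
The match spans [0:2] → '47'.

(0, 2)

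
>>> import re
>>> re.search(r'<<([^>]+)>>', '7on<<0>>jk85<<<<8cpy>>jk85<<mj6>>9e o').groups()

('0',)

`re.search` scans for the first position where the pattern succeeds.
The match spans [3:8] → '<<0>>'.
Captured: group 1 = '0'.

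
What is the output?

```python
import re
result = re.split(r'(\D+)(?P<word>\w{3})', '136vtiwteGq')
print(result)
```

['136', 'vtiwt', 'eGq', '']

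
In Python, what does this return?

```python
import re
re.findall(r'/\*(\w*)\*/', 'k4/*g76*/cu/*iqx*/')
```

['g76', 'iqx']

Walking the string: at [2:9] match '/*g76*/', group 1 = 'g76'; at [11:18] match '/*iqx*/', group 1 = 'iqx'.
With a single group, `findall` returns only what that group captured — 2 items.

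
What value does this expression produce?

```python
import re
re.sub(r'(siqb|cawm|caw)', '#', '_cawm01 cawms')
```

Alternation tries branches left to right and keeps the first one that lets the overall match succeed at that position.
Every occurrence is swapped for '#'.

'_#01 #s'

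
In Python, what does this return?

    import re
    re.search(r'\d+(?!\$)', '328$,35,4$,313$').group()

A negative assertion filters positions out without eating any characters.
The match spans [0:2] → '32'.

'32'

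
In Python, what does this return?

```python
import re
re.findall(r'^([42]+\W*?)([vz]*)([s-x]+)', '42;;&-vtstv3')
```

[('42;;&-', 'v', 'tstv')]

Pattern: anchored at the start of the string; then one or more of one of [42], then zero or more of a non-word character (lazy) (captured); then zero or more of one of [vz] (captured); then one or more of a character in [s-x] (captured).
With 3 capturing groups, `findall` returns a 3-tuple per match.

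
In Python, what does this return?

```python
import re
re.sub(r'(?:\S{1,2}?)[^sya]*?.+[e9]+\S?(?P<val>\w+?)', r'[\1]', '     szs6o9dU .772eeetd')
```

'     [d]'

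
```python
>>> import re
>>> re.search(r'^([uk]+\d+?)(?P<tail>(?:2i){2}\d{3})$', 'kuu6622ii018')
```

None

Here the pattern never matches, so the call returns None.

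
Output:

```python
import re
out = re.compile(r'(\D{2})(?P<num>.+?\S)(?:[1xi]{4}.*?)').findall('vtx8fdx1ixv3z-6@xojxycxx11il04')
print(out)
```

The `?` after the quantifier makes it lazy — it takes as little as possible before letting the rest of the pattern try.
`findall` packs the 2 group values into a tuple for every match.

[('vt', 'x8fd'), ('z-', '6@xojxyc')]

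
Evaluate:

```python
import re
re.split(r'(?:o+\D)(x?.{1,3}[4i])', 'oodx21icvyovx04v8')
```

['', 'x21i', 'cvy', 'x04', 'v8']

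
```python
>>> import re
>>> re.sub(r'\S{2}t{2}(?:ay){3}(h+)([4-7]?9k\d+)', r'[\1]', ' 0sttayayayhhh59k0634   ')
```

`\1` in the replacement pulls in group 1's text for each match.

' [hhh]   '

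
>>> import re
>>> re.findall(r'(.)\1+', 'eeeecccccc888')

['e', 'c', '8']

A backreference is literal: `\1` must see the identical characters the first group matched.
One capturing group, so `findall` returns just the captured substring from each match — 3 in all.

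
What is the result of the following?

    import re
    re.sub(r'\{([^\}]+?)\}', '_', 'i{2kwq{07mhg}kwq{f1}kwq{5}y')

'i_kwq_kwq_y'

Matches: at [1:13] → '{2kwq{07mhg}'; at [16:20] → '{f1}'; at [23:26] → '{5}'.
Every occurrence is swapped for '_'.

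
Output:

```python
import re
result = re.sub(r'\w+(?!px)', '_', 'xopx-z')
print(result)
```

_-_

The negative lookaround is zero-width — it rules out positions where the adjacent text would match, without consuming anything.
Matches: at [0:4] → 'xopx'; at [5:6] → 'z'.
`sub` substitutes '_' at each match site.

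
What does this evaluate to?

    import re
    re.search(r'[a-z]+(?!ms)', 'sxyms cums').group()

'sxyms'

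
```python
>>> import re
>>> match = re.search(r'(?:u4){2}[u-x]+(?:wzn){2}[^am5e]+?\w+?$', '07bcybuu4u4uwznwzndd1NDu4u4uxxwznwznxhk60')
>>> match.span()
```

(7, 41)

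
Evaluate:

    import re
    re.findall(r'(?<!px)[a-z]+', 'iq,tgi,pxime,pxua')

Because the assertion is negative and zero-width, positions next to the forbidden text are skipped.
Scanning left to right: at [0:2] → 'iq'; at [3:6] → 'tgi'; at [7:12] → 'pxime'; at [13:17] → 'pxua'.
`findall` yields the raw match text (4 of them) because the pattern has no groups.

['iq', 'tgi', 'pxime', 'pxua']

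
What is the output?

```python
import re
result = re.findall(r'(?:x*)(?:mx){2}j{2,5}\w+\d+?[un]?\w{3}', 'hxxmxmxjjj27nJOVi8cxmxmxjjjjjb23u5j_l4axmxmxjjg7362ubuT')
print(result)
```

['xxmxmxjjj27nJOVi8cxmxmxjjjjjb23u5j_l4axmxmxjjg7362ubuT']

`findall` yields the raw match text (1 of them) because the pattern has no groups.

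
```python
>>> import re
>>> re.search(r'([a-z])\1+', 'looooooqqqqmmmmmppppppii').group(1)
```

'o'

The match spans [1:7] → 'oooooo'.
Captured: group 1 = 'o'.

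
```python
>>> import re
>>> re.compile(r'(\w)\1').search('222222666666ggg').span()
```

(0, 2)

After group 1 captures some text, `\1` only succeeds where that same text appears again.
`search` walks the string left to right and returns the first match it finds.
The match spans [0:2] → '22'.
Captured: group 1 = '2'.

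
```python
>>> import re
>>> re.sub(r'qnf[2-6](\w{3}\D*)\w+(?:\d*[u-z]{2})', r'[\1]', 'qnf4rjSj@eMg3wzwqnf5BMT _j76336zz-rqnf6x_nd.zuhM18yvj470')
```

'[rjSj@eMg][BMT _j]-r[x_nd.zuhM]j470'

The pattern matches the literal 'qnf', then a character in [2-6]; then exactly 3 of a word character, then zero or more of a non-digit (captured); then one or more of a word character; then zero or more of a digit, then exactly 2 of a character in [u-z] (non-capturing group).
Matches: at [0:16] → 'qnf4rjSj@eMg3wzw'; at [16:33] → 'qnf5BMT _j76336zz'; at [35:52] → 'qnf6x_nd.zuhM18yv'.
The replacement refers to a captured group, so each match is rewritten using its own captured text.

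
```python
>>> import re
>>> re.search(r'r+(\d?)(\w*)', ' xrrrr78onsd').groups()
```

('7', '8onsd')

The pattern matches one or more of a literal 'r'; then optionally a digit (captured); then zero or more of a word character (captured).
`search` walks the string left to right and returns the first match it finds.
The match spans [2:12] → 'rrrr78onsd'.
Captured: group 1 = '7', group 2 = '8onsd'.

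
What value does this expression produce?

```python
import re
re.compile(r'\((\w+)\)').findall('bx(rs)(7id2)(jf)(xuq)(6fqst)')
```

['rs', '7id2', 'jf', 'xuq', '6fqst']

Matches: at [2:6] match '(rs)', group 1 = 'rs'; at [6:12] match '(7id2)', group 1 = '7id2'; at [12:16] match '(jf)', group 1 = 'jf'; at [16:21] match '(xuq)', group 1 = 'xuq'; at [21:28] match '(6fqst)', group 1 = '6fqst'.
`findall` collects group 1 from each match (5 total).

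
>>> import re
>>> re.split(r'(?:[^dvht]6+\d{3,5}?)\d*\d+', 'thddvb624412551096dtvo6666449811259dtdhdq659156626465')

['thddv', 'dtv', 'dtdhd', '']

Pattern: any character except [dvht], then one or more of the literal '6', then 3 to 5 of a digit (lazy) (non-capturing group); then zero or more of a digit, then one or more of a digit.
Each match becomes a cut point; 4 segments remain.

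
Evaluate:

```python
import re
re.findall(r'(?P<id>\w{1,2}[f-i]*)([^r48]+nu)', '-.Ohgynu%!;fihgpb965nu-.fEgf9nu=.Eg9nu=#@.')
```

This matches 1 to 2 of a word character, then zero or more of a character in [f-i] (captured as 'id'); then one or more of any character except [r48], then the literal 'nu' (captured).
Scanning left to right: at [2:38] match 'Ohgynu%!;fihgpb965nu-.fEgf9nu=.Eg9nu', groups = ('Ohg', 'ynu%!;fihgpb965nu-.fEgf9nu=.Eg9nu').
`findall` packs the 2 group values into a tuple for every match.

[('Ohg', 'ynu%!;fihgpb965nu-.fEgf9nu=.Eg9nu')]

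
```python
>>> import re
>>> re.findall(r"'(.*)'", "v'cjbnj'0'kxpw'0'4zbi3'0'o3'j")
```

["cjbnj'0'kxpw'0'4zbi3'0'o3"]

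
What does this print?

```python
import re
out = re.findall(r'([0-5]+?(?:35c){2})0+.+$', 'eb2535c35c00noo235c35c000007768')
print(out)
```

Pattern: one or more of a character in [0-5] (lazy), then the literal '35c' repeated 2 times (captured); then one or more of a literal '0', then one or more of any character; then anchored at the end.
Because there's exactly one group, `findall` drops the full match and keeps group 1 from the one hit.

['2535c35c']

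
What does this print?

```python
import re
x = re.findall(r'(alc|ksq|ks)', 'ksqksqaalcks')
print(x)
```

['ksq', 'ksq', 'alc', 'ks']

The regex engine tests alternatives in the order written; an earlier branch that matches wins even if a later one would match more.
One capturing group, so `findall` returns just the captured substring from each match — 4 in all.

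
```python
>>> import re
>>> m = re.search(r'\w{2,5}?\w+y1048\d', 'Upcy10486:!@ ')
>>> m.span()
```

(0, 9)

The match spans [0:9] → 'Upcy10486'.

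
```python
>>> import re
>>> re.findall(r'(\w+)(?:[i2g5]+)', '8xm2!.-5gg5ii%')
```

['8xm', '5gg5i']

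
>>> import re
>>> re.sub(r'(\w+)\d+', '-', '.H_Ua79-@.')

The pattern matches one or more of a word character (captured); then one or more of a digit.
`sub` substitutes '-' at each match site.

'.--@.'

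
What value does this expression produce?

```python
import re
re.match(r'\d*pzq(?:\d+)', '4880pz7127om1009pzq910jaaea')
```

`re.match` won't scan ahead — the pattern has to work from the very first character.
Here the string doesn't start with a match, so the call returns None.

None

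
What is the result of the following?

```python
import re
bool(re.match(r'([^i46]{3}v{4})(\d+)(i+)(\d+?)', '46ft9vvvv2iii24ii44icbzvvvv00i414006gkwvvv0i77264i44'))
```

`re.match` only tries the pattern at the start of the string.
Here the string doesn't start with a match, so the call returns None, and `bool(None)` is False.

False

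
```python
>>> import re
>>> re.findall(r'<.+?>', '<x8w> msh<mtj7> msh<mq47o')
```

['<x8w>', '<mtj7>']

Since nothing is captured, `findall` lists the 2 matched substrings directly.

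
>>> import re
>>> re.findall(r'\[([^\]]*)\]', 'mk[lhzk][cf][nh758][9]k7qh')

One capturing group, so `findall` returns just the captured substring from each match — 4 in all.

['lhzk', 'cf', 'nh758', '9']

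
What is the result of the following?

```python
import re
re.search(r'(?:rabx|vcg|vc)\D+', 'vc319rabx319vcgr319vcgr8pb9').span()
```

`search` walks the string left to right and returns the first match it finds.
The match spans [12:16] → 'vcgr'.

(12, 16)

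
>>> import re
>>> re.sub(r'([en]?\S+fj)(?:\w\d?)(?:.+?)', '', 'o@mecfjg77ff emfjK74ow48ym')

Pattern: optionally one of [en], then one or more of a non-whitespace character, then the literal 'fj' (captured); then a word character, then optionally a digit (non-capturing group); then one or more of any character (lazy) (non-capturing group).
A non-greedy quantifier consumes as few characters as it can — just enough that the remainder of the pattern still matches from where it stops; whatever follows it matches normally.
Matches: at [0:10] → 'o@mecfjg77'; at [13:20] → 'emfjK74'.
Each match is replaced by ''.

'ff ow48ym'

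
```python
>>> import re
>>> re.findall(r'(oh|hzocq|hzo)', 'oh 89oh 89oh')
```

['oh', 'oh', 'oh']

Scanning left to right: at [0:2] match 'oh', group 1 = 'oh'; at [5:7] match 'oh', group 1 = 'oh'; at [10:12] match 'oh', group 1 = 'oh'.
`findall` collects group 1 from each match (3 total).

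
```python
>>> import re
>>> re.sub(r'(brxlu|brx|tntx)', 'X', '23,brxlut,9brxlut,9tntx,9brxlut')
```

Alternation isn't longest-match — the leftmost alternative that fits at this position is chosen.
Matches: at [3:8] → 'brxlu'; at [11:16] → 'brxlu'; at [19:23] → 'tntx'; at [25:30] → 'brxlu'.
Each match is replaced by 'X'.

'23,Xt,9Xt,9X,9Xt'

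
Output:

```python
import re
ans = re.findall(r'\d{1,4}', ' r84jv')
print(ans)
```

['84']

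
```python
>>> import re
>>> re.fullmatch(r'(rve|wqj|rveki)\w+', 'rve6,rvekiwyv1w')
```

`re.fullmatch` is like wrapping the pattern in `^…$` (in single-line mode).
Here the string isn't matched end-to-end, so the call returns None.

None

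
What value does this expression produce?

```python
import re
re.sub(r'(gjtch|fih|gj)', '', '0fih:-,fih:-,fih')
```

'0:-,:-,'

Every occurrence is swapped for ''.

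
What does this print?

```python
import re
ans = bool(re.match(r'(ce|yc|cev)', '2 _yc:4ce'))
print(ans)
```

False

With `match`, the pattern is implicitly anchored at the beginning.
Here position 0 doesn't satisfy it, so the call returns None, and `bool(None)` is False.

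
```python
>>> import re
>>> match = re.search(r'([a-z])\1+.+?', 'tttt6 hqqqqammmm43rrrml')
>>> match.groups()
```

The match spans [0:5] → 'tttt6'.
Captured: group 1 = 't'.

('t',)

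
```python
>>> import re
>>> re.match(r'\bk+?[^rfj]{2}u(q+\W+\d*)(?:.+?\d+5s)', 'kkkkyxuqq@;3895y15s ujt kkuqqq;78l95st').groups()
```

('qq@;3895',)

The match spans [0:19] → 'kkkkyxuqq@;3895y15s'.
Captured: group 1 = 'qq@;3895'.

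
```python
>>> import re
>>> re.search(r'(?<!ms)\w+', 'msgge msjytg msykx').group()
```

'msgge'

Because the assertion is negative and zero-width, positions next to the forbidden text are skipped.
`search` walks the string left to right and returns the first match it finds.
The match spans [0:5] → 'msgge'.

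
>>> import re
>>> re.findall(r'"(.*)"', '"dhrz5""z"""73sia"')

Matches: at [0:18] match '"dhrz5""z"""73sia"', group 1 = 'dhrz5""z"""73sia'.
`findall` collects group 1 from the one match (1 total).

['dhrz5""z"""73sia']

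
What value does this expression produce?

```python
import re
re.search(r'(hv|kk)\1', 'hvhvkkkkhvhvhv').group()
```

'hvhv'

`\1` has to match the exact text group 1 already captured.
`re.search` scans for the first position where the pattern succeeds.
The match spans [0:4] → 'hvhv'.
Captured: group 1 = 'hv'.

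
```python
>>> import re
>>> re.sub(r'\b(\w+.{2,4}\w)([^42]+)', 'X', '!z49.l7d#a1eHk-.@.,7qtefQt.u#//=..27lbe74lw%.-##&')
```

'!XX'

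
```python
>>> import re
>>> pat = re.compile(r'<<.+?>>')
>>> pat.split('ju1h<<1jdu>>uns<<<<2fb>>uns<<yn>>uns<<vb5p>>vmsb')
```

Because the quantifier is non-greedy, it stops expanding at the earliest point where the rest of the pattern can succeed.
Matches to split on: at [4:12] → '<<1jdu>>'; at [15:24] → '<<<<2fb>>'; at [27:33] → '<<yn>>'; at [36:44] → '<<vb5p>>'.
Each match becomes a cut point; 5 segments remain.

['ju1h', 'uns', 'uns', 'uns', 'vmsb']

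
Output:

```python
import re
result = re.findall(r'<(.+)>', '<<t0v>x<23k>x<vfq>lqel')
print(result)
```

One capturing group, so `findall` returns just the captured substring from the one match — 1 in all.

['<t0v>x<23k>x<vfq']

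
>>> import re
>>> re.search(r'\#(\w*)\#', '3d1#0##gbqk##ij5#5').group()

'#0#'

The match spans [3:6] → '#0#'.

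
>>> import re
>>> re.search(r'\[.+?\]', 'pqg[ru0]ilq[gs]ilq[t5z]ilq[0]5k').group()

'[ru0]'

`re.search` scans for the first position where the pattern succeeds.
The match spans [3:8] → '[ru0]'.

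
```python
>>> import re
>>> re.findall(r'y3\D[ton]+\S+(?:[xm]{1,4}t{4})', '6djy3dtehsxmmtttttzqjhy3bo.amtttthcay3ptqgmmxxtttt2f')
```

Pattern: the literal 'y3', then a non-digit; then one or more of one of [ton], then one or more of a non-whitespace character; then 1 to 4 of one of [xm], then exactly 4 of the literal 't' (non-capturing group).
`findall` yields the raw match text (1 of them) because the pattern has no groups.

['y3dtehsxmmtttttzqjhy3bo.amtttthcay3ptqgmmxxtttt']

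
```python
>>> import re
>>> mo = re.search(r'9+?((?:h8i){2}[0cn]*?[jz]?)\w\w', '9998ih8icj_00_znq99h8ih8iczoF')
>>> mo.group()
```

Pattern: one or more of a literal '9' (lazy); then the literal 'h8i' repeated 2 times, then zero or more of one of [0cn] (lazy), then optionally one of [jz] (captured); then a word character, then a word character.
`search` walks the string left to right and returns the first match it finds.
The match spans [17:27] → '99h8ih8icz'.
Captured: group 1 = 'h8ih8i'.

'99h8ih8icz'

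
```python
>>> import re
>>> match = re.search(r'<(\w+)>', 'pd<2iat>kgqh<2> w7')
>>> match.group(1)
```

'2iat'

`re.search` tries every starting position until one works.
The match spans [2:8] → '<2iat>'.
Captured: group 1 = '2iat'.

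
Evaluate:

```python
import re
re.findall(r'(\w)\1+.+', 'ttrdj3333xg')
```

The backreference `\1` re-matches whatever the first group consumed, character for character.
One capturing group, so `findall` returns just the captured substring from the one match — 1 in all.

['t']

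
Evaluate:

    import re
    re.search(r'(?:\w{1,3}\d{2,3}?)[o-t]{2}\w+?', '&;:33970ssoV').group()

'33970sso'

The pattern matches 1 to 3 of a word character, then 2 to 3 of a digit (lazy) (non-capturing group); then exactly 2 of a character in [o-t], then one or more of a word character (lazy).
`search` walks the string left to right and returns the first match it finds.
The match spans [3:11] → '33970sso'.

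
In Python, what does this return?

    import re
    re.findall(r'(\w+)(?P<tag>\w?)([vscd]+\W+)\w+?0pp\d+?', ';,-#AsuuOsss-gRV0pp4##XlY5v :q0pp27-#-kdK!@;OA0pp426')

[('AsuuOss', '', 's-'), ('XlY5', '', 'v :')]

`findall` packs the 3 group values into a tuple for every match.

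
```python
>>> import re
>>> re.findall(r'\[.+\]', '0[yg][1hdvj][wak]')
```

['[yg][1hdvj][wak]']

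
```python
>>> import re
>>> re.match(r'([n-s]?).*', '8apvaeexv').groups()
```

('',)

The match spans [0:9] → '8apvaeexv'.
Captured: group 1 = ''.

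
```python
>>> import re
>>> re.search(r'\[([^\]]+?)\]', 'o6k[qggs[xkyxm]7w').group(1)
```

'qggs[xkyxm'

The match spans [3:15] → '[qggs[xkyxm]'.
Captured: group 1 = 'qggs[xkyxm'.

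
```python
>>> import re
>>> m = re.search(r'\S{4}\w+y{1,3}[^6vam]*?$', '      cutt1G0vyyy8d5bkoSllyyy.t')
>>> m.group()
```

Pattern: exactly 4 of a non-whitespace character; then one or more of a word character, then 1 to 3 of a literal 'y', then zero or more of any character except [6vam] (lazy); then anchored at the end.
Unlike `match`, `search` isn't anchored — it looks for the pattern anywhere in the string.
The match spans [6:31] → 'cutt1G0vyyy8d5bkoSllyyy.t'.

'cutt1G0vyyy8d5bkoSllyyy.t'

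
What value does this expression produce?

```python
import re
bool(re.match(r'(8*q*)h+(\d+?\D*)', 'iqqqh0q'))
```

Pattern: zero or more of a literal '8', then zero or more of a literal 'q' (captured); then one or more of a literal 'h'; then one or more of a digit (lazy), then zero or more of a non-digit (captured).
`match` is anchored at position 0; if the pattern doesn't fit there, it returns None.
Here the pattern fails at index 0, so the call returns None, and `bool(None)` is False.

False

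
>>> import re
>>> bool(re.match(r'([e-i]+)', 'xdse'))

`match` is anchored at position 0; if the pattern doesn't fit there, it returns None.
Here the pattern fails at index 0, so the call returns None, and `bool(None)` is False.

False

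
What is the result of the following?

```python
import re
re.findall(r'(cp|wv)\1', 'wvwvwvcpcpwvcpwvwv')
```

`\1` has to match the exact text group 1 already captured.
Matches: at [0:4] match 'wvwv', group 1 = 'wv'; at [6:10] match 'cpcp', group 1 = 'cp'; at [14:18] match 'wvwv', group 1 = 'wv'.
With a single group, `findall` returns only what that group captured — 3 items.

['wv', 'cp', 'wv']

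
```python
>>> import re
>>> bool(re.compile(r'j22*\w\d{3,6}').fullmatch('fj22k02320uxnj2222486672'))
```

This matches the literal 'j2', then zero or more of the literal '2'; then a word character, then 3 to 6 of a digit.
For `fullmatch`, every character of the input must be accounted for by the pattern.
Here the string isn't matched end-to-end, so the call returns None, and `bool(None)` is False.

False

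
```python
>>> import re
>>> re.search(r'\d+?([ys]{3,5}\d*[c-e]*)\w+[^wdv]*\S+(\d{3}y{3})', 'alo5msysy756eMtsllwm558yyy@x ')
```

The pattern matches one or more of a digit (lazy); then 3 to 5 of one of [ys], then zero or more of a digit, then zero or more of a character in [c-e] (captured); then one or more of a word character, then zero or more of any character except [wdv], then one or more of a non-whitespace character; then exactly 3 of a digit, then exactly 3 of the literal 'y' (captured).
`search` walks the string left to right and returns the first match it finds.
Here nothing in the string fits, so the call returns None.

None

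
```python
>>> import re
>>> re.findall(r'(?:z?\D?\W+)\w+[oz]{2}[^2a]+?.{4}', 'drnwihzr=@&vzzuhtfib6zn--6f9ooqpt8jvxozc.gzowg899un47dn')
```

Pattern: optionally the literal 'z', then optionally a non-digit, then one or more of a non-word character (non-capturing group); then one or more of a word character; then exactly 2 of one of [oz], then one or more of any character except [2a] (lazy), then exactly 4 of any character.
Scanning left to right: at [6:19] → 'zr=@&vzzuhtfi'; at [21:44] → 'zn--6f9ooqpt8jvxozc.gzo'.
With no groups in the pattern, `findall` gives back each whole match — 2 here.

['zr=@&vzzuhtfi', 'zn--6f9ooqpt8jvxozc.gzo']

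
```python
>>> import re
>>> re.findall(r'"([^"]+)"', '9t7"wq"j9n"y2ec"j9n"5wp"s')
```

['wq', 'y2ec', '5wp']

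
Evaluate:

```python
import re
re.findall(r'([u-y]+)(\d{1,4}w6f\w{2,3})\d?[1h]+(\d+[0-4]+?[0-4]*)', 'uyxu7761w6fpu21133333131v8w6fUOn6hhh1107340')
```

[('uyxu', '7761w6fpu2', '33333131'), ('v', '8w6fUOn', '07340')]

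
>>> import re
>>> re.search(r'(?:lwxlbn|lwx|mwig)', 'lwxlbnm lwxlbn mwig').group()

'lwxlbn'

Alternation tries branches left to right and keeps the first one that lets the overall match succeed at that position.
The match spans [0:6] → 'lwxlbn'.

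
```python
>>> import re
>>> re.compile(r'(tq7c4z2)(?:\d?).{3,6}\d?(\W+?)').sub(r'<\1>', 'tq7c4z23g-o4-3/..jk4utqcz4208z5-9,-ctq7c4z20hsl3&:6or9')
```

'<tq7c4z2>..jk4utqcz4208z5-9,-c<tq7c4z2>6or9'

Pattern: the literal 'tq', then the literal '7c4', then the literal 'z2' (captured); then optionally a digit (non-capturing group); then 3 to 6 of any character, then optionally a digit; then one or more of a non-word character (lazy) (captured).
Matches: at [0:15] → 'tq7c4z23g-o4-3/'; at [36:50] → 'tq7c4z20hsl3&:'.
`\1` in the replacement pulls in group 1's text for each match.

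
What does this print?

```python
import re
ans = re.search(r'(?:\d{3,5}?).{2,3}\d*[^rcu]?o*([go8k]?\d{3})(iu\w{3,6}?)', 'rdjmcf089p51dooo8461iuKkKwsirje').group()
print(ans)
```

Pattern: 3 to 5 of a digit (lazy) (non-capturing group); then 2 to 3 of any character, then zero or more of a digit, then optionally any character except [rcu]; then zero or more of a literal 'o'; then optionally one of [go8k], then exactly 3 of a digit (captured); then the literal 'iu', then 3 to 6 of a word character (lazy) (captured).
Lazy quantifiers expand one character at a time until the remainder of the pattern can match.
`search` walks the string left to right and returns the first match it finds.
The match spans [6:25] → '089p51dooo8461iuKkK'.
Captured: group 1 = '8461', group 2 = 'iuKkK'.

089p51dooo8461iuKkK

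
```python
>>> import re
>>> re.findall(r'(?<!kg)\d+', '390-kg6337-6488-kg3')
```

['390', '337', '6488']

Because the assertion is negative and zero-width, positions next to the forbidden text are skipped.
Walking the string: at [0:3] → '390'; at [7:10] → '337'; at [11:15] → '6488'.
Since nothing is captured, `findall` lists the 3 matched substrings directly.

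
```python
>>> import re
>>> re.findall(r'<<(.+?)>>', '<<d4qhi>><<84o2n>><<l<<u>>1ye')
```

['d4qhi', '84o2n', 'l<<u']

With a single group, `findall` returns only what that group captured — 3 items.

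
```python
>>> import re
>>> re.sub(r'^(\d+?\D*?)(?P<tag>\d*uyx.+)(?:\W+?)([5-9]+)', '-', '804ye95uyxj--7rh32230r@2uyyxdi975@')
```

Pattern: anchored at the start of the string; then one or more of a digit (lazy), then zero or more of a non-digit (lazy) (captured); then zero or more of a digit, then the literal 'uyx', then one or more of any character (captured as 'tag'); then one or more of a non-word character (lazy) (non-capturing group); then one or more of a character in [5-9] (captured).
Matches: at [0:14] → '804ye95uyxj--7'.
Each match is replaced by '-'.

'-rh32230r@2uyyxdi975@'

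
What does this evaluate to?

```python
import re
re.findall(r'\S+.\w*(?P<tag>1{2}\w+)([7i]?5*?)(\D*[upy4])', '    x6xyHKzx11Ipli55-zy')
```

[('11Ipli55', '', '-zy')]

This matches one or more of a non-whitespace character; then any character, then zero or more of a word character; then exactly 2 of a literal '1', then one or more of a word character (captured as 'tag'); then optionally one of [7i], then zero or more of the literal '5' (lazy) (captured); then zero or more of a non-digit, then one of [upy4] (captured).
Matches: at [4:23] match 'x6xyHKzx11Ipli55-zy', groups = ('11Ipli55', '', '-zy').
`findall` packs the 3 group values into a tuple for every match.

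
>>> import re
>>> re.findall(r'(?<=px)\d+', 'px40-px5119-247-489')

Lookahead/lookbehind check context without consuming it, so the matched span excludes the asserted characters.
Scanning left to right: at [2:4] → '40'; at [7:11] → '5119'.
With no groups in the pattern, `findall` gives back each whole match — 2 here.

['40', '5119']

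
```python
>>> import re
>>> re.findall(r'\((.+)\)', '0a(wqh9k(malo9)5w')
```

['wqh9k(malo9']

With a single group, `findall` returns only what that group captured — 1 item.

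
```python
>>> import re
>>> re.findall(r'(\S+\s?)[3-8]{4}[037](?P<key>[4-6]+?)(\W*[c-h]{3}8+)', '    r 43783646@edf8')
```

[('r ', '646', '@edf8')]

Pattern: one or more of a non-whitespace character, then optionally whitespace (captured); then exactly 4 of a character in [3-8], then one of [037]; then one or more of a character in [4-6] (lazy) (captured as 'key'); then zero or more of a non-word character, then exactly 3 of a character in [c-h], then one or more of a literal '8' (captured).
Matches: at [4:19] match 'r 43783646@edf8', groups = ('r ', '646', '@edf8').
Multiple groups make `findall` return tuples — one 3-tuple for the one match.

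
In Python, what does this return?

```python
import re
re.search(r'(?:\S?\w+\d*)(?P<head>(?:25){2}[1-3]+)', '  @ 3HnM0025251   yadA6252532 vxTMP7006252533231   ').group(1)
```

This matches optionally a non-whitespace character, then one or more of a word character, then zero or more of a digit (non-capturing group); then the literal '25' repeated 2 times, then one or more of a character in [1-3] (captured as 'head').
`re.search` tries every starting position until one works.
The match spans [4:15] → '3HnM0025251'.
Captured: group 1 = '25251'.

'25251'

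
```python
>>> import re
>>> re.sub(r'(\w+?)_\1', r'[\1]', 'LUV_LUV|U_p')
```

`\1` is not a pattern — it's the concrete string captured by group 1, re-applied verbatim.
`\1` in the replacement pulls in group 1's text for each match.

'[LUV]|U_p'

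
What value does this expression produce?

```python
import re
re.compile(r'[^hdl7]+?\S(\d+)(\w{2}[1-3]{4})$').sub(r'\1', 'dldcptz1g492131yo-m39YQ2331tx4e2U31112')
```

The pattern matches one or more of any character except [hdl7] (lazy), then a non-whitespace character; then one or more of a digit (captured); then exactly 2 of a word character, then exactly 4 of a character in [1-3] (captured); then anchored at the end.
Matches: at [3:38] → 'cptz1g492131yo-m39YQ2331tx4e2U31112'.
Each match is replaced using the text its own group 1 captured.

'dld2'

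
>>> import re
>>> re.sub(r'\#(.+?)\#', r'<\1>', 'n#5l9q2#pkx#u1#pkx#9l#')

Each match is replaced using the text its own group 1 captured.

'n<5l9q2>pkx<u1>pkx<9l>'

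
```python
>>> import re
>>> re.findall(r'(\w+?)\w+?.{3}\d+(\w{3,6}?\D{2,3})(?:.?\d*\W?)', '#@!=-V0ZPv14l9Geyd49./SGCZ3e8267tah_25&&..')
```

[('V', 'l9Geyd'), ('S', 'tah_25&&.')]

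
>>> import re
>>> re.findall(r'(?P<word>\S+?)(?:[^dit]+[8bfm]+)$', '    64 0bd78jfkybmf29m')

['0bd']

Pattern: one or more of a non-whitespace character (lazy) (captured as 'word'); then one or more of any character except [dit], then one or more of one of [8bfm] (non-capturing group); then anchored at the end.
The `?` after the quantifier makes it lazy — it takes as little as possible before letting the rest of the pattern try.
Scanning left to right: at [7:22] match '0bd78jfkybmf29m', group 1 = '0bd'.
With a single group, `findall` returns only what that group captured — 1 item.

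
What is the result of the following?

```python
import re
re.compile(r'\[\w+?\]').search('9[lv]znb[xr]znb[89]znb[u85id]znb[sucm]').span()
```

The match spans [1:5] → '[lv]'.

(1, 5)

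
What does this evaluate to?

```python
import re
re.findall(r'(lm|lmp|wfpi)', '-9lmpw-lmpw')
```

Alternation tries branches left to right and keeps the first one that lets the overall match succeed at that position.
One capturing group, so `findall` returns just the captured substring from each match — 2 in all.

['lm', 'lm']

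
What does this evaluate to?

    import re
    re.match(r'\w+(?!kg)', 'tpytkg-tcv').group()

'tpytkg'

`re.match` won't scan ahead — the pattern has to work from the very first character.
The match spans [0:6] → 'tpytkg'.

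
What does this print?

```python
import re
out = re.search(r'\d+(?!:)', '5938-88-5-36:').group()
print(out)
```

5938

Because the assertion is negative and zero-width, positions next to the forbidden text are skipped.
Unlike `match`, `search` isn't anchored — it looks for the pattern anywhere in the string.
The match spans [0:4] → '5938'.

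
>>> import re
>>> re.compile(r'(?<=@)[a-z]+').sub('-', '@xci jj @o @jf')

The lookaround is zero-width — it requires the adjacent text to match without consuming it, so the asserted text isn't part of the match.
Matches: at [1:4] → 'xci'; at [9:10] → 'o'; at [12:14] → 'jf'.
Every occurrence is swapped for '-'.

'@- jj @- @-'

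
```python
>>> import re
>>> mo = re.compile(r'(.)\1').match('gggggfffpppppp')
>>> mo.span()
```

(0, 2)

`match` is anchored at position 0; if the pattern doesn't fit there, it returns None.
The match spans [0:2] → 'gg'.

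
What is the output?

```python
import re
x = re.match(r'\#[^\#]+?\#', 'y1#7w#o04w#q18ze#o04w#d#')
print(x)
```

With `match`, the pattern is implicitly anchored at the beginning.
Here the string doesn't start with a match, so the call returns None.

None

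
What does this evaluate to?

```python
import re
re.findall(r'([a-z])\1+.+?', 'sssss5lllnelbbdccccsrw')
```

['s', 'l', 'b', 'c']

`\1` is not a pattern — it's the concrete string captured by group 1, re-applied verbatim.
Walking the string: at [0:6] match 'sssss5', group 1 = 's'; at [6:10] match 'llln', group 1 = 'l'; at [12:15] match 'bbd', group 1 = 'b'; at [15:20] match 'ccccs', group 1 = 'c'.
`findall` collects group 1 from each match (4 total).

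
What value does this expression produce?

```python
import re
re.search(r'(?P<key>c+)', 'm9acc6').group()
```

The match spans [3:5] → 'cc'.

'cc'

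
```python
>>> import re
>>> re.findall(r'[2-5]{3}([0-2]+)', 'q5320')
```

['0']

One capturing group, so `findall` returns just the captured substring from the one match — 1 in all.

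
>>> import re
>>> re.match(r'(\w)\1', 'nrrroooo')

None

`re.match` only tries the pattern at the start of the string.
Here the pattern fails at index 0, so the call returns None.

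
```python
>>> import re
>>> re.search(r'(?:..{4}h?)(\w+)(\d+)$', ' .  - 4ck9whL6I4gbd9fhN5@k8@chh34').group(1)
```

The pattern matches any character, then exactly 4 of any character, then optionally the literal 'h' (non-capturing group); then one or more of a word character (captured); then one or more of a digit (captured); then anchored at the end.
`re.search` tries every starting position until one works.
The match spans [23:33] → '5@k8@chh34'.
Captured: group 1 = 'chh3', group 2 = '4'.

'chh3'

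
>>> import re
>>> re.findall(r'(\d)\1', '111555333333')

['1', '5', '3', '3', '3']

A backreference is literal: `\1` must see the identical characters the first group matched.
Walking the string: at [0:2] match '11', group 1 = '1'; at [3:5] match '55', group 1 = '5'; at [6:8] match '33', group 1 = '3'; at [8:10] match '33', group 1 = '3'; at [10:12] match '33', group 1 = '3'.
With a single group, `findall` returns only what that group captured — 5 items.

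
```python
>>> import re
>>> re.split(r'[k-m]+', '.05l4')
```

This matches one or more of a character in [k-m].
Matches to split on: at [3:4] → 'l'.
`split` removes every match and returns the 2 fragments in between.

['.05', '4']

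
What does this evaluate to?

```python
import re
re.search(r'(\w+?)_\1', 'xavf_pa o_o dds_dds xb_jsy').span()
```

(8, 11)

A backreference is literal: `\1` must see the identical characters the first group matched.
`search` walks the string left to right and returns the first match it finds.
The match spans [8:11] → 'o_o'.
Captured: group 1 = 'o'.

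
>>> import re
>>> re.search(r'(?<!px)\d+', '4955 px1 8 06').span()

(0, 4)

The negative lookahead/lookbehind blocks any match where the forbidden context is present.
Unlike `match`, `search` isn't anchored — it looks for the pattern anywhere in the string.
The match spans [0:4] → '4955'.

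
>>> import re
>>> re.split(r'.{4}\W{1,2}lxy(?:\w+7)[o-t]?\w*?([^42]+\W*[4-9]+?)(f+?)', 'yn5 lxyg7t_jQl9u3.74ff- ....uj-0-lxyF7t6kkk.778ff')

['yn5 lxyg7t_jQl9u3.74ff- ....', '6kkk.778', 'f', 'f']

The pattern matches exactly 4 of any character, then 1 to 2 of a non-word character, then the literal 'lxy'; then one or more of a word character, then a literal '7' (non-capturing group); then optionally a character in [o-t], then zero or more of a word character (lazy); then one or more of any character except [42], then zero or more of a non-word character, then one or more of a character in [4-9] (lazy) (captured); then one or more of a literal 'f' (lazy) (captured).
Matches to split on: at [28:48] → 'uj-0-lxyF7t6kkk.778f'.
The group in the pattern means `split` returns the separators' captures alongside the pieces.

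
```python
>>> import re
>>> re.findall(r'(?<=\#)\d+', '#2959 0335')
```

The `(?=…)`/`(?<=…)` assertion just peeks at neighbouring text; it doesn't advance the match position.
Scanning left to right: at [1:5] → '2959'.
With no groups in the pattern, `findall` gives back each whole match — 1 here.

['2959']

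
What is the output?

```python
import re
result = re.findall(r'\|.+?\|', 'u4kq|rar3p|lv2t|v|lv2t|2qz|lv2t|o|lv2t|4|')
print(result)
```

['|rar3p|', '|v|', '|2qz|', '|o|', '|4|']

`findall` yields the raw match text (5 of them) because the pattern has no groups.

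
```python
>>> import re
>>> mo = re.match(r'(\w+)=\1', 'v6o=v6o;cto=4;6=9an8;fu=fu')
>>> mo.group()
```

'v6o=v6o'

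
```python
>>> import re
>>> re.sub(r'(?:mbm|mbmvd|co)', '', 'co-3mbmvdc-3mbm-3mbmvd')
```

`|` is ordered: at each position the engine commits to the first alternative that works.
Every occurrence is swapped for ''.

'-3vdc-3-3vd'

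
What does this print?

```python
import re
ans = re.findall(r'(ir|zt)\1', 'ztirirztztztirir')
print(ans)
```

['ir', 'zt', 'ir']

After group 1 captures some text, `\1` only succeeds where that same text appears again.
Because there's exactly one group, `findall` drops the full match and keeps group 1 from each hit.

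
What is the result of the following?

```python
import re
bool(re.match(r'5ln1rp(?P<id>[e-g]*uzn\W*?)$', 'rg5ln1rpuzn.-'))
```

This matches the literal '5ln', then the literal '1rp'; then zero or more of a character in [e-g], then the literal 'uzn', then zero or more of a non-word character (lazy) (captured as 'id'); then anchored at the end.
`re.match` won't scan ahead — the pattern has to work from the very first character.
Here the string doesn't start with a match, so the call returns None, and `bool(None)` is False.

False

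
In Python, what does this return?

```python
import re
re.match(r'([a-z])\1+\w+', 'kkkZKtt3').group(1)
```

'k'

The match spans [0:8] → 'kkkZKtt3'.
Captured: group 1 = 'k'.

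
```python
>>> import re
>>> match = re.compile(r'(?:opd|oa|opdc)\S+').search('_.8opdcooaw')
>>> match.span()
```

(3, 11)

The match spans [3:11] → 'opdcooaw'.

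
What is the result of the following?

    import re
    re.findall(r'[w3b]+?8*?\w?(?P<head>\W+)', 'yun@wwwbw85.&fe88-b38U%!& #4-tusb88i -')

This matches one or more of one of [w3b] (lazy), then zero or more of the literal '8' (lazy), then optionally a word character; then one or more of a non-word character (captured as 'head').
Walking the string: at [4:13] match 'wwwbw85.&', group 1 = '.&'; at [18:27] match 'b38U%!& #', group 1 = '%!& #'; at [32:38] match 'b88i -', group 1 = ' -'.
`findall` collects group 1 from each match (3 total).

['.&', '%!& #', ' -']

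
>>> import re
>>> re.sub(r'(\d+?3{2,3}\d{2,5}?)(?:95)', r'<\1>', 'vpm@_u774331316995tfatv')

'vpm@_u<7743313169>tfatv'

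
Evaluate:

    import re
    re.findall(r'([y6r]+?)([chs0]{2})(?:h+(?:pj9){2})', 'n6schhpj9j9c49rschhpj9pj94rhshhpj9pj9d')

[('r', 'sc'), ('r', 'hs')]

With 2 capturing groups, `findall` returns a 2-tuple per match.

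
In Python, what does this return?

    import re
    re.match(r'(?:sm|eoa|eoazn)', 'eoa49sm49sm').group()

`match` is anchored at position 0; if the pattern doesn't fit there, it returns None.
The match spans [0:3] → 'eoa'.

'eoa'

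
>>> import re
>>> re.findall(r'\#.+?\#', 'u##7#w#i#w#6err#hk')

['##7#', '#i#', '#6err#']

Because the quantifier is non-greedy, it stops expanding at the earliest point where the rest of the pattern can succeed.
Walking the string: at [1:5] → '##7#'; at [6:9] → '#i#'; at [10:16] → '#6err#'.
Since nothing is captured, `findall` lists the 3 matched substrings directly.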